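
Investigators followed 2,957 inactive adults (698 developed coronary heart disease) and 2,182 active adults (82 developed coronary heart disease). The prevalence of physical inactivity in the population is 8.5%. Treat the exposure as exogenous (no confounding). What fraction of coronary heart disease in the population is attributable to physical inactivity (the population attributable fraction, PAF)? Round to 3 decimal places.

p₁ = P(outcome | exposed) = 698/2957 = 0.23605
p₀ = P(outcome | unexposed) = 82/2182 = 0.03758
Overall risk P(Y=1) = π·p₁ + (1−π)·p₀ = 0.085×0.23605 + 0.915×0.03758 = 0.05445.
Under exogeneity, PAF = [P(Y=1) − p₀] / P(Y=1).
PAF = (0.05445 − 0.03758) / 0.05445 ≈ 0.3098

PAF ≈ 0.310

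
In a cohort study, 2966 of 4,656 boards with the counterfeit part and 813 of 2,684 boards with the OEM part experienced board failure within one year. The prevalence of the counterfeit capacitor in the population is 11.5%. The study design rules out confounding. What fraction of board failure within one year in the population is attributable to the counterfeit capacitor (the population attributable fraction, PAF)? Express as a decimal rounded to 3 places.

p₁ = P(outcome | exposed) = 2966/4656 = 0.63703
p₀ = P(outcome | unexposed) = 813/2684 = 0.30291
Overall risk P(Y=1) = π·p₁ + (1−π)·p₀ = 0.115×0.63703 + 0.885×0.30291 = 0.34133.
Under exogeneity, PAF = [P(Y=1) − p₀] / P(Y=1).
PAF = (0.34133 − 0.30291) / 0.34133 ≈ 0.1126

PAF ≈ 0.113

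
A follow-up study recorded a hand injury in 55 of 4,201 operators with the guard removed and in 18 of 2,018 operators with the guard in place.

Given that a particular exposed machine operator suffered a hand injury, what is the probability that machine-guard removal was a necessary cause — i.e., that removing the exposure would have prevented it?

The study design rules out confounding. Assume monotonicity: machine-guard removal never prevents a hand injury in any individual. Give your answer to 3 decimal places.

PN ≈ 0.319

p₁ = P(outcome | exposed) = 55/4201 = 0.013092
p₀ = P(outcome | unexposed) = 18/2018 = 0.0089197
Under exogeneity and monotonicity, PN = (p₁ − p₀) / p₁.
PN = (0.013092 − 0.0089197) / 0.013092 = 0.0041724 / 0.013092 ≈ 0.3187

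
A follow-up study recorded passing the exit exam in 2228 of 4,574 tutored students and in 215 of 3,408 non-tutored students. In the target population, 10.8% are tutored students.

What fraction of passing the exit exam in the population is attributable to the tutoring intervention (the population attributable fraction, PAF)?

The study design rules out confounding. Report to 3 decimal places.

PAF ≈ 0.421

p₁ = P(outcome | exposed) = 2228/4574 = 0.4871
p₀ = P(outcome | unexposed) = 215/3408 = 0.063087
Overall risk P(Y=1) = π·p₁ + (1−π)·p₀ = 0.108×0.4871 + 0.892×0.063087 = 0.10888.
Under exogeneity, PAF = [P(Y=1) − p₀] / P(Y=1).
PAF = (0.10888 − 0.063087) / 0.10888 ≈ 0.4206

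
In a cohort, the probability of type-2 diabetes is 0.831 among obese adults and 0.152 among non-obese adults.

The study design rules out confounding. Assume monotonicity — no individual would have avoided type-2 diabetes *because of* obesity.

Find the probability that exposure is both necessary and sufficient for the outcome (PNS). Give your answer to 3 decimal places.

Let p₁ = 0.831, p₀ = 0.152.
Under exogeneity and monotonicity, PNS = p₁ − p₀.
PNS = 0.831 − 0.152 = 0.679

PNS ≈ 0.679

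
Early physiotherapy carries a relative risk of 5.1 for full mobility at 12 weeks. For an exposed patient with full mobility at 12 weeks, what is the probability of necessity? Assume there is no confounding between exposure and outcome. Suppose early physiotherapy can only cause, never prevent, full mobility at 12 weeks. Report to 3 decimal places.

PN ≈ 0.804

Under exogeneity and monotonicity, PN = (RR − 1) / RR = 1 − 1/RR.
PN = (5.1 − 1) / 5.1 = 4.1 / 5.1 ≈ 0.8039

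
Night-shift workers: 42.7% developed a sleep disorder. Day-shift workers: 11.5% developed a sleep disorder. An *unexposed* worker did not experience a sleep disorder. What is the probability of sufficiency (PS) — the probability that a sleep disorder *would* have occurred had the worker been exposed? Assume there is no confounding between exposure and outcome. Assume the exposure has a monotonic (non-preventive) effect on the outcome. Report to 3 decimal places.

p₁ = 0.427, p₀ = 0.115.
Under exogeneity and monotonicity, PS = (p₁ − p₀) / (1 − p₀).
PS = (0.427 − 0.115) / (1 − 0.115) = 0.312 / 0.885 ≈ 0.3525

PS ≈ 0.353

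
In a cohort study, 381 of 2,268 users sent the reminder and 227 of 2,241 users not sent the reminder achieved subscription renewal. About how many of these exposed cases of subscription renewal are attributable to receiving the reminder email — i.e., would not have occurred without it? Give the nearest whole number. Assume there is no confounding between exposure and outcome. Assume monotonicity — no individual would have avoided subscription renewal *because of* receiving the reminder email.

p₁ = P(outcome | exposed) = 381/2268 = 0.16799
p₀ = P(outcome | unexposed) = 227/2241 = 0.10129
PN = (p₁ − p₀)/p₁ = (0.16799 − 0.10129) / 0.16799 ≈ 0.39702.
Attributable cases ≈ PN × (exposed cases) = 0.39702 × 381 ≈ 151.27.

about 151 cases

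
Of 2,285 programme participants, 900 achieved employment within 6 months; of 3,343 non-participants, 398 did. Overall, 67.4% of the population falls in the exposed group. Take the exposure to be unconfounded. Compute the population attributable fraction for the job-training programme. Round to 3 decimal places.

PAF ≈ 0.609

p₁ = P(outcome | exposed) = 900/2285 = 0.39387
p₀ = P(outcome | unexposed) = 398/3343 = 0.11905
Overall risk P(Y=1) = π·p₁ + (1−π)·p₀ = 0.674×0.39387 + 0.326×0.11905 = 0.30428.
Under exogeneity, PAF = [P(Y=1) − p₀] / P(Y=1).
PAF = (0.30428 − 0.11905) / 0.30428 ≈ 0.6087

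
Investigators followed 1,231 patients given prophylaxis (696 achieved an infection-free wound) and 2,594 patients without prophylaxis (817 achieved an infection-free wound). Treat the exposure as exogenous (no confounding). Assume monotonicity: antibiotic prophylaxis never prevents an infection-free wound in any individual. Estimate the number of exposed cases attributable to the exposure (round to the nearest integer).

p₁ = P(outcome | exposed) = 696/1231 = 0.56539
p₀ = P(outcome | unexposed) = 817/2594 = 0.31496
PN = (p₁ − p₀)/p₁ = (0.56539 − 0.31496) / 0.56539 ≈ 0.44294.
Attributable cases ≈ PN × (exposed cases) = 0.44294 × 696 ≈ 308.29.

about 308 cases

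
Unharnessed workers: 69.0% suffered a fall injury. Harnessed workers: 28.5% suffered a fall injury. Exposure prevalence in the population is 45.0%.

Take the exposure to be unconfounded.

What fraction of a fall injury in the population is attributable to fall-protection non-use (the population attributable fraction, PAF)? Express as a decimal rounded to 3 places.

PAF ≈ 0.390

p₁ = 0.69, p₀ = 0.285.
Overall risk P(Y=1) = π·p₁ + (1−π)·p₀ = 0.45×0.69 + 0.55×0.285 = 0.46725.
Under exogeneity, PAF = [P(Y=1) − p₀] / P(Y=1).
PAF = (0.46725 − 0.285) / 0.46725 ≈ 0.3900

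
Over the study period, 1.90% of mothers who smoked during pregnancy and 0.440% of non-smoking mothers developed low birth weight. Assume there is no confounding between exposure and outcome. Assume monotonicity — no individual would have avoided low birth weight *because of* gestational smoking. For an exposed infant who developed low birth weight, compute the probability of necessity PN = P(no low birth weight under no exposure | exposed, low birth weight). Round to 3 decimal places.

PN ≈ 0.768

p₁ = 0.019, p₀ = 0.0044.
Under exogeneity and monotonicity, PN = (p₁ − p₀) / p₁.
PN = (0.019 − 0.0044) / 0.019 = 0.0146 / 0.019 ≈ 0.7684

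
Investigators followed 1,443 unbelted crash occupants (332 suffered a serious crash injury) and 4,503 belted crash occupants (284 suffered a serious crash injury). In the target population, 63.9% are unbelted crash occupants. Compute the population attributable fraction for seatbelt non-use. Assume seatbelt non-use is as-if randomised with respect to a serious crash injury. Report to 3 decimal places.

p₁ = P(outcome | exposed) = 332/1443 = 0.23008
p₀ = P(outcome | unexposed) = 284/4503 = 0.063069
Overall risk P(Y=1) = π·p₁ + (1−π)·p₀ = 0.639×0.23008 + 0.361×0.063069 = 0.16979.
Under exogeneity, PAF = [P(Y=1) − p₀] / P(Y=1).
PAF = (0.16979 − 0.063069) / 0.16979 ≈ 0.6285

PAF ≈ 0.629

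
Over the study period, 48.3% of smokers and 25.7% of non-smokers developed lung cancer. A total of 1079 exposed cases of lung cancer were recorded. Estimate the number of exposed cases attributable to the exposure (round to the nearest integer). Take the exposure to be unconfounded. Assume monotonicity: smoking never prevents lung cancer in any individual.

about 505 cases

p₁ = 0.483, p₀ = 0.257.
PN = (p₁ − p₀)/p₁ = (0.483 − 0.257) / 0.483 ≈ 0.46791.
Attributable cases ≈ PN × (exposed cases) = 0.46791 × 1079 ≈ 504.87.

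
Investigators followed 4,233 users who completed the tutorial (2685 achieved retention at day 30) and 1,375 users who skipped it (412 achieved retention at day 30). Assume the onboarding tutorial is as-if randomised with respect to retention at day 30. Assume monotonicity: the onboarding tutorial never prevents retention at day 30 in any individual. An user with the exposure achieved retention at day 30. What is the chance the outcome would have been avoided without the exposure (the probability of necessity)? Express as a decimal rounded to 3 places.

PN ≈ 0.528

p₁ = P(outcome | exposed) = 2685/4233 = 0.6343
p₀ = P(outcome | unexposed) = 412/1375 = 0.29964
Under exogeneity and monotonicity, PN = (p₁ − p₀) / p₁.
PN = (0.6343 − 0.29964) / 0.6343 = 0.33467 / 0.6343 ≈ 0.5276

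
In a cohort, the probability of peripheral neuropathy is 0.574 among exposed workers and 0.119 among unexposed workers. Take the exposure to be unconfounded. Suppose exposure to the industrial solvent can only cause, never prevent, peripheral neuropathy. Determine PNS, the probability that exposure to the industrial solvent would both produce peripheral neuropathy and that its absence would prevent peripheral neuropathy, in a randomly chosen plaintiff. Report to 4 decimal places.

Let p₁ = 0.574, p₀ = 0.119.
Under exogeneity and monotonicity, PNS = p₁ − p₀.
PNS = 0.574 − 0.119 = 0.455

PNS ≈ 0.4550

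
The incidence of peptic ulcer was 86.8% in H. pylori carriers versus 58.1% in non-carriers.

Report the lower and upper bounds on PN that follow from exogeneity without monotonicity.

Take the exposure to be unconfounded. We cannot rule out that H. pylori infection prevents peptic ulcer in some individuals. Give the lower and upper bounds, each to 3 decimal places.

p₁ = 0.868, p₀ = 0.581.
Under exogeneity alone the bounds on PN are max{0,(p₁−p₀)/p₁} ≤ PN ≤ min{1,(1−p₀)/p₁}.
  lower = (p₁ − p₀)/p₁ = 0.287 / 0.868 ≈ 0.3306
  upper = min{1, (1 − p₀)/p₁} = 0.419 / 0.868 ≈ 0.4827

0.331 ≤ PN ≤ 0.483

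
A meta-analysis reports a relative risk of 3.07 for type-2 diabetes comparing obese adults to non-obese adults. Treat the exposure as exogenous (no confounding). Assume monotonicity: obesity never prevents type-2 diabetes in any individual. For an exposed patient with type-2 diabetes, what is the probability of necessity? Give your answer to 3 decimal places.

Under exogeneity and monotonicity, PN = (RR − 1) / RR = 1 − 1/RR.
PN = (3.07 − 1) / 3.07 = 2.07 / 3.07 ≈ 0.6743

PN ≈ 0.674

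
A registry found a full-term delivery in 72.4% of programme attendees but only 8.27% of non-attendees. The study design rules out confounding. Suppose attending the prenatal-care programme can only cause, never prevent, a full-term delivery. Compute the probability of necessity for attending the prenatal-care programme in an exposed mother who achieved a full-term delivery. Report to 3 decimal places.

PN ≈ 0.886

p₁ = 0.724, p₀ = 0.0827.
Under exogeneity and monotonicity, PN = (p₁ − p₀) / p₁.
PN = (0.724 − 0.0827) / 0.724 = 0.6413 / 0.724 ≈ 0.8858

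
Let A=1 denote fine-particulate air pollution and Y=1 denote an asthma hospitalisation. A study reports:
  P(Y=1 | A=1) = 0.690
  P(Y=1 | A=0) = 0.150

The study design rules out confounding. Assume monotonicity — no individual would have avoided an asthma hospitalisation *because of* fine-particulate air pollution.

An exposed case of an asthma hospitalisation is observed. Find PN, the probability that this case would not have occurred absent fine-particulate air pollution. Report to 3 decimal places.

PN ≈ 0.783

Let p₁ = 0.69, p₀ = 0.15.
Under exogeneity and monotonicity, PN = (p₁ − p₀) / p₁.
PN = (0.69 − 0.15) / 0.69 = 0.54 / 0.69 ≈ 0.7826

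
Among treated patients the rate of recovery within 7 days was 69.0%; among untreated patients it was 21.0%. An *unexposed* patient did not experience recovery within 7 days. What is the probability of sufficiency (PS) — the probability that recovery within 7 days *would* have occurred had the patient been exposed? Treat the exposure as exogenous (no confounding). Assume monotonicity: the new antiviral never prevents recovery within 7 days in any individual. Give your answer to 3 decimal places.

PS ≈ 0.608

p₁ = 0.69, p₀ = 0.21.
Under exogeneity and monotonicity, PS = (p₁ − p₀) / (1 − p₀).
PS = (0.69 − 0.21) / (1 − 0.21) = 0.48 / 0.79 ≈ 0.6076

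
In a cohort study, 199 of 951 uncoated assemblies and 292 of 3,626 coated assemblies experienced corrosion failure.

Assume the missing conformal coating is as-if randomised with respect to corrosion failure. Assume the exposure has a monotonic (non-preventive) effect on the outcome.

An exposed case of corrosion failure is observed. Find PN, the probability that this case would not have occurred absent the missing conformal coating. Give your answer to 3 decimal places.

PN ≈ 0.615

p₁ = P(outcome | exposed) = 199/951 = 0.20925
p₀ = P(outcome | unexposed) = 292/3626 = 0.08053
Under exogeneity and monotonicity, PN = (p₁ − p₀) / p₁.
PN = (0.20925 − 0.08053) / 0.20925 = 0.12872 / 0.20925 ≈ 0.6152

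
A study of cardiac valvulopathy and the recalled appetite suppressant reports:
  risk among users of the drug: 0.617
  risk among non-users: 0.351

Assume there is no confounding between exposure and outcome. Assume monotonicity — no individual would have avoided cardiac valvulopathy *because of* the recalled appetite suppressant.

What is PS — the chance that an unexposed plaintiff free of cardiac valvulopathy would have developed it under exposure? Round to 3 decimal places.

Let p₁ = 0.617, p₀ = 0.351.
Under exogeneity and monotonicity, PS = (p₁ − p₀) / (1 − p₀).
PS = (0.617 − 0.351) / (1 − 0.351) = 0.266 / 0.649 ≈ 0.4099

PS ≈ 0.410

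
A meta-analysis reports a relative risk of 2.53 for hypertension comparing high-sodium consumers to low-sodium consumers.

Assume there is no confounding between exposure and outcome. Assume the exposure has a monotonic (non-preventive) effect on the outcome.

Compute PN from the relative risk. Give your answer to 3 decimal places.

PN ≈ 0.605

Under exogeneity and monotonicity, PN = (RR − 1) / RR = 1 − 1/RR.
PN = (2.53 − 1) / 2.53 = 1.53 / 2.53 ≈ 0.6047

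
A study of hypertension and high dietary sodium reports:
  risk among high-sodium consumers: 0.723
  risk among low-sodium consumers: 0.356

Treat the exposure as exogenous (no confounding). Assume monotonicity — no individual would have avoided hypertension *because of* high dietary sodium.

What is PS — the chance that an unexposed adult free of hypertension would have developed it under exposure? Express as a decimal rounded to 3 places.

PS ≈ 0.570

Let p₁ = 0.723, p₀ = 0.356.
Under exogeneity and monotonicity, PS = (p₁ − p₀) / (1 − p₀).
PS = (0.723 − 0.356) / (1 − 0.356) = 0.367 / 0.644 ≈ 0.5699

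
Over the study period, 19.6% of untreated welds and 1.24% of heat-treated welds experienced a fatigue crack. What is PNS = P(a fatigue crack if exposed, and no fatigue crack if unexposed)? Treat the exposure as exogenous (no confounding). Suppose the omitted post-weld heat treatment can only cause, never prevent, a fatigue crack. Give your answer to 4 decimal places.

p₁ = 0.196, p₀ = 0.0124.
Under exogeneity and monotonicity, PNS = p₁ − p₀.
PNS = 0.196 − 0.0124 = 0.1836

PNS ≈ 0.1836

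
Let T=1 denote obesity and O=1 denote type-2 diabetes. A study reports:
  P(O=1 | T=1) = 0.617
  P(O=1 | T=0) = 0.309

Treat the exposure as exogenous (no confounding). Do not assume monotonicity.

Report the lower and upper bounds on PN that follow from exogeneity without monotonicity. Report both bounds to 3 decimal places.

Let p₁ = 0.617, p₀ = 0.309.
Under exogeneity alone the bounds on PN are max{0,(p₁−p₀)/p₁} ≤ PN ≤ min{1,(1−p₀)/p₁}.
  lower = (p₁ − p₀)/p₁ = 0.308 / 0.617 ≈ 0.4992
  upper = min{1, (1 − p₀)/p₁} = 0.691 / 0.617 ≈ 1.1199 → capped at 1

0.499 ≤ PN ≤ 1.000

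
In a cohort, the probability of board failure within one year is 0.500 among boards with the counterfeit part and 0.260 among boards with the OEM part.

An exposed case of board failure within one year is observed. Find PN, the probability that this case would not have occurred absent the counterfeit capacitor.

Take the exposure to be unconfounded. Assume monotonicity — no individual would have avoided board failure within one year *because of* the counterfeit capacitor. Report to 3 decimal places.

Let p₁ = 0.5, p₀ = 0.26.
Under exogeneity and monotonicity, PN = (p₁ − p₀) / p₁.
PN = (0.5 − 0.26) / 0.5 = 0.24 / 0.5 ≈ 0.4800

PN ≈ 0.480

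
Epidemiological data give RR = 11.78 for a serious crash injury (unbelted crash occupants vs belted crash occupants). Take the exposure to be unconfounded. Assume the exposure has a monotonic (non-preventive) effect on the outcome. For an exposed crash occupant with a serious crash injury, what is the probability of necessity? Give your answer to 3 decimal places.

Under exogeneity and monotonicity, PN = (RR − 1) / RR = 1 − 1/RR.
PN = (11.78 − 1) / 11.78 = 10.78 / 11.78 ≈ 0.9151

PN ≈ 0.915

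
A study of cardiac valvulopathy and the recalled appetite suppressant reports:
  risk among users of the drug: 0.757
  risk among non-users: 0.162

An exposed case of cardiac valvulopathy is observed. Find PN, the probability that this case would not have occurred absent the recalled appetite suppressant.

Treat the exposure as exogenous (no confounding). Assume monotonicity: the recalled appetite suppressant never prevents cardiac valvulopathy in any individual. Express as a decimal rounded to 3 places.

PN ≈ 0.786

Let p₁ = 0.757, p₀ = 0.162.
Under exogeneity and monotonicity, PN = (p₁ − p₀) / p₁.
PN = (0.757 − 0.162) / 0.757 = 0.595 / 0.757 ≈ 0.7860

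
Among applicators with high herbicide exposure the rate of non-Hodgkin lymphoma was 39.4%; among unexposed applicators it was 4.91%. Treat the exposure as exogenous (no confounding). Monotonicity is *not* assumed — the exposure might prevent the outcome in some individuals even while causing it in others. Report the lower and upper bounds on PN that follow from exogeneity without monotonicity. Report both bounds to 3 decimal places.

0.875 ≤ PN ≤ 1.000

p₁ = 0.394, p₀ = 0.0491.
Under exogeneity alone the bounds on PN are max{0,(p₁−p₀)/p₁} ≤ PN ≤ min{1,(1−p₀)/p₁}.
  lower = (p₁ − p₀)/p₁ = 0.3449 / 0.394 ≈ 0.8754
  upper = min{1, (1 − p₀)/p₁} = 0.9509 / 0.394 ≈ 2.4135 → capped at 1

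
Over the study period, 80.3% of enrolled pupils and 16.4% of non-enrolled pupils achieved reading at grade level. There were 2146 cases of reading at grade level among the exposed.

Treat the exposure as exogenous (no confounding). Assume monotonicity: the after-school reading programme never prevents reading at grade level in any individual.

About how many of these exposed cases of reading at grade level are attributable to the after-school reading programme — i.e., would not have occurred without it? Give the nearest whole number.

about 1708 cases

p₁ = 0.803, p₀ = 0.164.
PN = (p₁ − p₀)/p₁ = (0.803 − 0.164) / 0.803 ≈ 0.79577.
Attributable cases ≈ PN × (exposed cases) = 0.79577 × 2146 ≈ 1707.71.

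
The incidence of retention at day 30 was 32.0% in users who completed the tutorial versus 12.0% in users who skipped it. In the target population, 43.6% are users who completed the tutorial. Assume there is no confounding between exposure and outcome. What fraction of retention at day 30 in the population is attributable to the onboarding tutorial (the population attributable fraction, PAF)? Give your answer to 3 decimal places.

PAF ≈ 0.421

p₁ = 0.32, p₀ = 0.12.
Overall risk P(Y=1) = π·p₁ + (1−π)·p₀ = 0.436×0.32 + 0.564×0.12 = 0.2072.
Under exogeneity, PAF = [P(Y=1) − p₀] / P(Y=1).
PAF = (0.2072 − 0.12) / 0.2072 ≈ 0.4208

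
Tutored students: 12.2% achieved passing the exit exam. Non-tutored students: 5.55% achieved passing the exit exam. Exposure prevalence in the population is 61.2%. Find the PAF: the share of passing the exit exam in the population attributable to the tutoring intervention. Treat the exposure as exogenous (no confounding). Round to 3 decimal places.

p₁ = 0.122, p₀ = 0.0555.
Overall risk P(Y=1) = π·p₁ + (1−π)·p₀ = 0.612×0.122 + 0.388×0.0555 = 0.096198.
Under exogeneity, PAF = [P(Y=1) − p₀] / P(Y=1).
PAF = (0.096198 − 0.0555) / 0.096198 ≈ 0.4231

PAF ≈ 0.423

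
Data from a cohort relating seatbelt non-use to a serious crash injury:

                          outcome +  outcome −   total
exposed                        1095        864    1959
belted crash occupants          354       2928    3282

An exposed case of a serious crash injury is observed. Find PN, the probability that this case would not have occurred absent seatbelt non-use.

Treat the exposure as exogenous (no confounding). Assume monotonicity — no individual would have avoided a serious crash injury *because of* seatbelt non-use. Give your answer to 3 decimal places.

p₁ = P(outcome | exposed) = 1095/1959 = 0.55896
p₀ = P(outcome | unexposed) = 354/3282 = 0.10786
Under exogeneity and monotonicity, PN = (p₁ − p₀) / p₁.
PN = (0.55896 − 0.10786) / 0.55896 = 0.4511 / 0.55896 ≈ 0.8070

PN ≈ 0.807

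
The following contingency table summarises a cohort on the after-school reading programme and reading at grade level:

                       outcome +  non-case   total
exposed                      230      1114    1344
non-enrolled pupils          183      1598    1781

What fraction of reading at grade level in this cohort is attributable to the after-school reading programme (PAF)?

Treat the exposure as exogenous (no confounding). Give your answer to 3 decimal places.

PAF ≈ 0.223

p₁ = P(outcome | exposed) = 230/1344 = 0.17113
p₀ = P(outcome | unexposed) = 183/1781 = 0.10275
Exposure prevalence π = 1344/3125 = 0.43008; overall risk P(Y=1) = 0.13216.
Under exogeneity, PAF = [P(Y=1) − p₀]/P(Y=1).
PAF = (0.13216 − 0.10275) / 0.13216 ≈ 0.2225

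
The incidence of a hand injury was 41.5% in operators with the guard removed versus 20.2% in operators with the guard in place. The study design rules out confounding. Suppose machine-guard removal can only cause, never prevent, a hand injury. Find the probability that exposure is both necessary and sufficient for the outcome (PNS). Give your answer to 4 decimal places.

PNS ≈ 0.2130

p₁ = 0.415, p₀ = 0.202.
Under exogeneity and monotonicity, PNS = p₁ − p₀.
PNS = 0.415 − 0.202 = 0.213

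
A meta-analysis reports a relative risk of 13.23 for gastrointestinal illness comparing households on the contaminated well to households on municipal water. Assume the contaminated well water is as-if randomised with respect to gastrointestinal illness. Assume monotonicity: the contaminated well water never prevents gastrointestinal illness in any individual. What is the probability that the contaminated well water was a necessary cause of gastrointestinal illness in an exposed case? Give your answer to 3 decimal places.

Under exogeneity and monotonicity, PN = (RR − 1) / RR = 1 − 1/RR.
PN = (13.23 − 1) / 13.23 = 12.23 / 13.23 ≈ 0.9244

PN ≈ 0.924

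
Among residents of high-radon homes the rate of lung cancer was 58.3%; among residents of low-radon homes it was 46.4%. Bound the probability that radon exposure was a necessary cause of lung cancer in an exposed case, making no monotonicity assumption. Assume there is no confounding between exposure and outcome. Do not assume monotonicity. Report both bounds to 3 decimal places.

p₁ = 0.583, p₀ = 0.464.
Under exogeneity alone the bounds on PN are max{0,(p₁−p₀)/p₁} ≤ PN ≤ min{1,(1−p₀)/p₁}.
  lower = (p₁ − p₀)/p₁ = 0.119 / 0.583 ≈ 0.2041
  upper = min{1, (1 − p₀)/p₁} = 0.536 / 0.583 ≈ 0.9194

0.204 ≤ PN ≤ 0.919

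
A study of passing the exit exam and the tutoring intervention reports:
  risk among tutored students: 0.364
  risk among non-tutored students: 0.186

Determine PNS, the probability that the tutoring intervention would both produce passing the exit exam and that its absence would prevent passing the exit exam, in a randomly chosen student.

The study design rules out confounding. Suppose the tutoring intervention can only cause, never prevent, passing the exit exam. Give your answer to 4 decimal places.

PNS ≈ 0.1780

Let p₁ = 0.364, p₀ = 0.186.
Under exogeneity and monotonicity, PNS = p₁ − p₀.
PNS = 0.364 − 0.186 = 0.178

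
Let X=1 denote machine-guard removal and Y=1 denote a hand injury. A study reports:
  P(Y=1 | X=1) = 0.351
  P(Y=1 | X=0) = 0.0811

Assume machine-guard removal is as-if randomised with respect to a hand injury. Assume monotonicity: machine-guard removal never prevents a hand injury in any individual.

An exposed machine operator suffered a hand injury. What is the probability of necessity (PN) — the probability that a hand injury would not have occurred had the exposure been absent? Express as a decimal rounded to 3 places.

Let p₁ = 0.351, p₀ = 0.0811.
Under exogeneity and monotonicity, PN = (p₁ − p₀) / p₁.
PN = (0.351 − 0.0811) / 0.351 = 0.2699 / 0.351 ≈ 0.7689

PN ≈ 0.769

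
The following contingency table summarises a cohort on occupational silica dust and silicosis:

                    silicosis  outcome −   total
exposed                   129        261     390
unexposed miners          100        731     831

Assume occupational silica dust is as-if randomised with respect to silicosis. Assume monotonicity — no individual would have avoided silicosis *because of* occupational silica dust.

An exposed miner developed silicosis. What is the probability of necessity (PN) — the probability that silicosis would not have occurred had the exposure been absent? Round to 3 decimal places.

p₁ = P(outcome | exposed) = 129/390 = 0.33077
p₀ = P(outcome | unexposed) = 100/831 = 0.12034
Under exogeneity and monotonicity, PN = (p₁ − p₀)/p₁.
PN = (0.33077 − 0.12034) / 0.33077 ≈ 0.6362

PN ≈ 0.636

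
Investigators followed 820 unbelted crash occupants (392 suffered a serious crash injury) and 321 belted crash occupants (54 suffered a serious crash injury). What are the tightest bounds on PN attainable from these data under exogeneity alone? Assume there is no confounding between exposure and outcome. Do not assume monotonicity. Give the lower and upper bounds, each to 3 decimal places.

0.648 ≤ PN ≤ 1.000

p₁ = P(outcome | exposed) = 392/820 = 0.47805
p₀ = P(outcome | unexposed) = 54/321 = 0.16822
Under exogeneity alone the bounds on PN are max{0,(p₁−p₀)/p₁} ≤ PN ≤ min{1,(1−p₀)/p₁}.
  lower = (p₁ − p₀)/p₁ = 0.30982 / 0.47805 ≈ 0.6481
  upper = min{1, (1 − p₀)/p₁} = 0.83178 / 0.47805 ≈ 1.7399 → capped at 1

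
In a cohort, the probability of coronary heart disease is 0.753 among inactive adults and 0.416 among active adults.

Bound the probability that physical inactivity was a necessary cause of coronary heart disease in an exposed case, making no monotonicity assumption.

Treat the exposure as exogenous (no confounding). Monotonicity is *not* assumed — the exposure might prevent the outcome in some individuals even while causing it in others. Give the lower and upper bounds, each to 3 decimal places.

0.448 ≤ PN ≤ 0.776

Let p₁ = 0.753, p₀ = 0.416.
Under exogeneity alone the bounds on PN are max{0,(p₁−p₀)/p₁} ≤ PN ≤ min{1,(1−p₀)/p₁}.
  lower = (p₁ − p₀)/p₁ = 0.337 / 0.753 ≈ 0.4475
  upper = min{1, (1 − p₀)/p₁} = 0.584 / 0.753 ≈ 0.7756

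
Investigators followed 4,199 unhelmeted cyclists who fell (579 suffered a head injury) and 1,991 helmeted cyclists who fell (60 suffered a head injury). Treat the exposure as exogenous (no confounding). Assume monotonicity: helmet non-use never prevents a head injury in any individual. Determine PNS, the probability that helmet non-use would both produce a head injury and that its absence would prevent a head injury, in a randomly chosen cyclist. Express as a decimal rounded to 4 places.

PNS ≈ 0.1078

p₁ = P(outcome | exposed) = 579/4199 = 0.13789
p₀ = P(outcome | unexposed) = 60/1991 = 0.030136
Under exogeneity and monotonicity, PNS = p₁ − p₀.
PNS = 0.13789 − 0.030136 = 0.10775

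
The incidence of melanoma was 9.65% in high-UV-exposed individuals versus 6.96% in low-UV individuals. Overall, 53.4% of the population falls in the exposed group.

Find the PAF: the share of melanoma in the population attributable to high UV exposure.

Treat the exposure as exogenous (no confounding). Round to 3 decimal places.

PAF ≈ 0.171

p₁ = 0.0965, p₀ = 0.0696.
Overall risk P(Y=1) = π·p₁ + (1−π)·p₀ = 0.534×0.0965 + 0.466×0.0696 = 0.083965.
Under exogeneity, PAF = [P(Y=1) − p₀] / P(Y=1).
PAF = (0.083965 − 0.0696) / 0.083965 ≈ 0.1711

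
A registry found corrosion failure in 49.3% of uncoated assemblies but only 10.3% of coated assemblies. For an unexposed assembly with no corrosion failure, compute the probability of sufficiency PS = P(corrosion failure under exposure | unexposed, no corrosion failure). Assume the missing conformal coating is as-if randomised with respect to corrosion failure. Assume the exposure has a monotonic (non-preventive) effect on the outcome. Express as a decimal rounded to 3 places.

p₁ = 0.493, p₀ = 0.103.
Under exogeneity and monotonicity, PS = (p₁ − p₀) / (1 − p₀).
PS = (0.493 − 0.103) / (1 − 0.103) = 0.39 / 0.897 ≈ 0.4348

PS ≈ 0.435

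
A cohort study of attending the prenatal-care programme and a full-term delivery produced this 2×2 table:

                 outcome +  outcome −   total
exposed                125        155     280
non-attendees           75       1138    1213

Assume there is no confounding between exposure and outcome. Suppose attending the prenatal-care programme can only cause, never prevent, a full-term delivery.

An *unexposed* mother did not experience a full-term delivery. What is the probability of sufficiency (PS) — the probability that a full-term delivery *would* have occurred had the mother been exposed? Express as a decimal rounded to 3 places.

p₁ = P(outcome | exposed) = 125/280 = 0.44643
p₀ = P(outcome | unexposed) = 75/1213 = 0.06183
Under exogeneity and monotonicity, PS = (p₁ − p₀)/(1 − p₀).
PS = (0.44643 − 0.06183) / 0.93817 ≈ 0.4099

PS ≈ 0.410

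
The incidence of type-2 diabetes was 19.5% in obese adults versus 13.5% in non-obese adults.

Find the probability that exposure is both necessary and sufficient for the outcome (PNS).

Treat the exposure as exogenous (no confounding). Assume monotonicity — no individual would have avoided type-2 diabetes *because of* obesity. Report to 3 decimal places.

PNS ≈ 0.060

p₁ = 0.195, p₀ = 0.135.
Under exogeneity and monotonicity, PNS = p₁ − p₀.
PNS = 0.195 − 0.135 = 0.06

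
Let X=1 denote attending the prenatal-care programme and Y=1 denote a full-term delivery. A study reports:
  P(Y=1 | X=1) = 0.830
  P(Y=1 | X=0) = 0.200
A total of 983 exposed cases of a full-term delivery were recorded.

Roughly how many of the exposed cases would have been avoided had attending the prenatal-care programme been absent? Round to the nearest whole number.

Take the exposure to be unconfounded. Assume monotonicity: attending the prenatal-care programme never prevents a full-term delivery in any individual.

about 746 cases

Let p₁ = 0.83, p₀ = 0.2.
PN = (p₁ − p₀)/p₁ = (0.83 − 0.2) / 0.83 ≈ 0.75904.
Attributable cases ≈ PN × (exposed cases) = 0.75904 × 983 ≈ 746.13.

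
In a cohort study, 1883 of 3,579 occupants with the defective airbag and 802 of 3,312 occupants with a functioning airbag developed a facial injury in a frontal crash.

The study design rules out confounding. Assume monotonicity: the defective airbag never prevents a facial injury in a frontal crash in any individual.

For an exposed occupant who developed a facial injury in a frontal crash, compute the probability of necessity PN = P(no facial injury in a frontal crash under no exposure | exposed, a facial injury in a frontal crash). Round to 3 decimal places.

PN ≈ 0.540

p₁ = P(outcome | exposed) = 1883/3579 = 0.52612
p₀ = P(outcome | unexposed) = 802/3312 = 0.24215
Under exogeneity and monotonicity, PN = (p₁ − p₀) / p₁.
PN = (0.52612 − 0.24215) / 0.52612 = 0.28397 / 0.52612 ≈ 0.5397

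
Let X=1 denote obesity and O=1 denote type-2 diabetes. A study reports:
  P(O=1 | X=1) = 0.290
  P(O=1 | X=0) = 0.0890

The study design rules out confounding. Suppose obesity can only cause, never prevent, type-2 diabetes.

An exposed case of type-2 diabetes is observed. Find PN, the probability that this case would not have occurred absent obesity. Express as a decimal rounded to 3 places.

Let p₁ = 0.29, p₀ = 0.089.
Under exogeneity and monotonicity, PN = (p₁ − p₀) / p₁.
PN = (0.29 − 0.089) / 0.29 = 0.201 / 0.29 ≈ 0.6931

PN ≈ 0.693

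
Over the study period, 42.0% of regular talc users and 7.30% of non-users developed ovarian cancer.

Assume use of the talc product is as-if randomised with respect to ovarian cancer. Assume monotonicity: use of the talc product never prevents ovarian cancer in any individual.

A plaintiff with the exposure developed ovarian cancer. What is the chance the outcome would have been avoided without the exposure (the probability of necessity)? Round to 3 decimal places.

p₁ = 0.42, p₀ = 0.073.
Under exogeneity and monotonicity, PN = (p₁ − p₀) / p₁.
PN = (0.42 − 0.073) / 0.42 = 0.347 / 0.42 ≈ 0.8262

PN ≈ 0.826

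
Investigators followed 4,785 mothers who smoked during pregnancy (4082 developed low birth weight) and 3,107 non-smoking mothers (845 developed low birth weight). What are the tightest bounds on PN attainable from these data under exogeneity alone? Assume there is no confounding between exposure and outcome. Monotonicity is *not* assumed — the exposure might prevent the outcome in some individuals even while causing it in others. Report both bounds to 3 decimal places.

0.681 ≤ PN ≤ 0.853

p₁ = P(outcome | exposed) = 4082/4785 = 0.85308
p₀ = P(outcome | unexposed) = 845/3107 = 0.27197
Under exogeneity alone the bounds on PN are max{0,(p₁−p₀)/p₁} ≤ PN ≤ min{1,(1−p₀)/p₁}.
  lower = (p₁ − p₀)/p₁ = 0.58112 / 0.85308 ≈ 0.6812
  upper = min{1, (1 − p₀)/p₁} = 0.72803 / 0.85308 ≈ 0.8534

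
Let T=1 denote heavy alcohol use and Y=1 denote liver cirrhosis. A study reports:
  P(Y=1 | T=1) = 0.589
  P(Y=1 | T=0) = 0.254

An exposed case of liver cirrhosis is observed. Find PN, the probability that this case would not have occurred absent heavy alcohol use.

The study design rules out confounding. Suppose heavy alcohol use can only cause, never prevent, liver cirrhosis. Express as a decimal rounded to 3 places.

PN ≈ 0.569

Let p₁ = 0.589, p₀ = 0.254.
Under exogeneity and monotonicity, PN = (p₁ − p₀) / p₁.
PN = (0.589 − 0.254) / 0.589 = 0.335 / 0.589 ≈ 0.5688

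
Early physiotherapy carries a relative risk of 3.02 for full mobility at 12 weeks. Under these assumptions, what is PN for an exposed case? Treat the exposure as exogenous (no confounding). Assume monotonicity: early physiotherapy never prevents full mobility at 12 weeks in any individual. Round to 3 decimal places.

PN ≈ 0.669

Under exogeneity and monotonicity, PN = (RR − 1) / RR = 1 − 1/RR.
PN = (3.02 − 1) / 3.02 = 2.02 / 3.02 ≈ 0.6689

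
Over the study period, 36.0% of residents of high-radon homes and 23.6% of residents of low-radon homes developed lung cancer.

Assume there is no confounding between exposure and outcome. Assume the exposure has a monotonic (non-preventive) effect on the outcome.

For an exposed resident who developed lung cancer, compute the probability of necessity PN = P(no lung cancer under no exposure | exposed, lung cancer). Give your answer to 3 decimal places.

p₁ = 0.36, p₀ = 0.236.
Under exogeneity and monotonicity, PN = (p₁ − p₀) / p₁.
PN = (0.36 − 0.236) / 0.36 = 0.124 / 0.36 ≈ 0.3444

PN ≈ 0.344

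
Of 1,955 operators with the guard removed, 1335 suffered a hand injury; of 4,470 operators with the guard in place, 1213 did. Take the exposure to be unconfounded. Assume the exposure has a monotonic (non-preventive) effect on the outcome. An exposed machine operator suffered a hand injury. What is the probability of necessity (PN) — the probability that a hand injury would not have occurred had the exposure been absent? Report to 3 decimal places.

PN ≈ 0.603

p₁ = P(outcome | exposed) = 1335/1955 = 0.68286
p₀ = P(outcome | unexposed) = 1213/4470 = 0.27136
Under exogeneity and monotonicity, PN = (p₁ − p₀) / p₁.
PN = (0.68286 − 0.27136) / 0.68286 = 0.4115 / 0.68286 ≈ 0.6026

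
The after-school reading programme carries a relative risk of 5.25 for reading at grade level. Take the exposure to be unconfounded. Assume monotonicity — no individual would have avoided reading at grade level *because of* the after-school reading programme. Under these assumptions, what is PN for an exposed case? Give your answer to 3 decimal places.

PN ≈ 0.810

Under exogeneity and monotonicity, PN = (RR − 1) / RR = 1 − 1/RR.
PN = (5.25 − 1) / 5.25 = 4.25 / 5.25 ≈ 0.8095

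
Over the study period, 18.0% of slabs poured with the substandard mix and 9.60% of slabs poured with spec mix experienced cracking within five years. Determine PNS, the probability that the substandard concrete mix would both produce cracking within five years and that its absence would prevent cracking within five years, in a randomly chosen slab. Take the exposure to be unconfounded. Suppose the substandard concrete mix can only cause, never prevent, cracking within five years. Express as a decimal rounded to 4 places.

p₁ = 0.18, p₀ = 0.096.
Under exogeneity and monotonicity, PNS = p₁ − p₀.
PNS = 0.18 − 0.096 = 0.084

PNS ≈ 0.0840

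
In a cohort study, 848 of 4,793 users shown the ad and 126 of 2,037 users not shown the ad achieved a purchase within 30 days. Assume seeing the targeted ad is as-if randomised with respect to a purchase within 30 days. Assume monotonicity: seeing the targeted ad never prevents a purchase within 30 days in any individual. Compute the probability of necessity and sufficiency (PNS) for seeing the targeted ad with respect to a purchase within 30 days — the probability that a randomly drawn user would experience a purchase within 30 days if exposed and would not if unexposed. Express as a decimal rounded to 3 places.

PNS ≈ 0.115

p₁ = P(outcome | exposed) = 848/4793 = 0.17692
p₀ = P(outcome | unexposed) = 126/2037 = 0.061856
Under exogeneity and monotonicity, PNS = p₁ − p₀.
PNS = 0.17692 − 0.061856 = 0.11507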